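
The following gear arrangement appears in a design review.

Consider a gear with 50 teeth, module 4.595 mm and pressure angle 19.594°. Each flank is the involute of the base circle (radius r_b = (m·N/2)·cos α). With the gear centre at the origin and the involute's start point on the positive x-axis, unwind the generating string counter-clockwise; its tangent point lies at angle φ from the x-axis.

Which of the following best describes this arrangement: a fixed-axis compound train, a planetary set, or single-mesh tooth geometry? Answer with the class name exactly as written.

single-mesh tooth geometry

class = single-mesh tooth geometry [base-circle involute, m = 4.595, 50T]
classification: single-mesh tooth geometry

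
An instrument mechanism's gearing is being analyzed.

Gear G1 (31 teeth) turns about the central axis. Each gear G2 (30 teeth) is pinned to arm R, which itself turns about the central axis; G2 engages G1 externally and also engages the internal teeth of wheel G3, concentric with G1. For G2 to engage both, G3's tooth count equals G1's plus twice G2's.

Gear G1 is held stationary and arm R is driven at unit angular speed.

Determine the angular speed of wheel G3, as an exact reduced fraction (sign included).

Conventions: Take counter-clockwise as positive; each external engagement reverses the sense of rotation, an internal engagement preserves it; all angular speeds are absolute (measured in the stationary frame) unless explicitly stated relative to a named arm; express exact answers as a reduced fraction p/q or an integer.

recognized (axles ride arm R): planetary set, 31/30/91 teeth
ring teeth: 31 + 2·30 = 91
31(ω_sun−ω_arm) = −91(ω_ring−ω_arm),  ω_sun = 0, ω_arm = 1
ω_ring = 1 − (31/91)(0−1) = 122/91
exact speed ratio = 122/91

122/91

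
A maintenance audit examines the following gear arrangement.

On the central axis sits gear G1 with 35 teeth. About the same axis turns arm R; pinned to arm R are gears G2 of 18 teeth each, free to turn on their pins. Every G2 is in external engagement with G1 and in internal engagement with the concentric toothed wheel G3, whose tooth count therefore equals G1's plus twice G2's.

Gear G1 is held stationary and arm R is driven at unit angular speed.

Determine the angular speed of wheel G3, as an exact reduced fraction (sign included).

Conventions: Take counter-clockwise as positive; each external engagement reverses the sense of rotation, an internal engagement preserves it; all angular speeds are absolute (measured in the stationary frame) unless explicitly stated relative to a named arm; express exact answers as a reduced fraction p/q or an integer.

planetary set (35T centre, 18T on arm, 71T internal) — Willis relation
ring teeth: 35 + 2·18 = 71
35(ω_sun−ω_arm) = −71(ω_ring−ω_arm),  ω_sun = 0, ω_arm = 1
ω_ring = 1 − (35/71)(0−1) = 106/71
exact speed ratio = 106/71

106/71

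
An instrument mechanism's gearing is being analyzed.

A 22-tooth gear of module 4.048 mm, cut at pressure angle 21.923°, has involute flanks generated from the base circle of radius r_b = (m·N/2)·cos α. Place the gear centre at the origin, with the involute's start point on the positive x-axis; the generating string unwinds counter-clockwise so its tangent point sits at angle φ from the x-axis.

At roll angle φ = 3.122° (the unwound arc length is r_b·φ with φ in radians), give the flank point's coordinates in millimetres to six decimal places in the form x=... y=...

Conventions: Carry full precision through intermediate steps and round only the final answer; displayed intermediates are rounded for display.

recognized (one wheel, involute flank): single-mesh tooth geometry, m = 4.048, N = 22
pitch radius r_p = m·N/2 = 4.048·22/2 = 44.528000
base radius r_b = r_p·cos α = 44.528000·cos 21.923° = 41.308022
roll angle φ = 3.122° = 0.05448918 rad
x = r_b·(cos φ + φ·sin φ) = 41.369300
y = r_b·(sin φ − φ·cos φ) = 0.002227

x=41.369300 y=0.002227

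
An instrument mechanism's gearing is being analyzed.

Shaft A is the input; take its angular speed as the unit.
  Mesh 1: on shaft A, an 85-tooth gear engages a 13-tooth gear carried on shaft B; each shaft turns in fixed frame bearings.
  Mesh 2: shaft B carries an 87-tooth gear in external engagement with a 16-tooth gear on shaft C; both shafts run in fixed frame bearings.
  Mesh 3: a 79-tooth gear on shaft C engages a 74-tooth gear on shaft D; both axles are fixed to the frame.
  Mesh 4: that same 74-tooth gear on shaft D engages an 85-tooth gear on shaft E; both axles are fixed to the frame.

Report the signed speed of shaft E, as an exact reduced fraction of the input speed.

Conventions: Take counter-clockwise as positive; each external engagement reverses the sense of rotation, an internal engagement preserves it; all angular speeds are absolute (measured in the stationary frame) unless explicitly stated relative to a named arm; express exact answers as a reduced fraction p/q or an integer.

6873/208

4-mesh fixed-axis compound train (all bearings frame-fixed)
mesh 1 [85T→13T]: |ω|/ω_in = 1×85/13 = 85/13, sense flips to −
mesh 2 [87T→16T]: |ω|/ω_in = (85/13)×87/16 = 7395/208, sense flips to +
mesh 3 [79T→74T]: |ω|/ω_in = (7395/208)×79/74 = 584205/15392, sense flips to −
mesh 4 [74T→85T]: |ω|/ω_in = (584205/15392)×74/85 = 6873/208, sense flips to +
signed output speed (× input speed) = 6873/208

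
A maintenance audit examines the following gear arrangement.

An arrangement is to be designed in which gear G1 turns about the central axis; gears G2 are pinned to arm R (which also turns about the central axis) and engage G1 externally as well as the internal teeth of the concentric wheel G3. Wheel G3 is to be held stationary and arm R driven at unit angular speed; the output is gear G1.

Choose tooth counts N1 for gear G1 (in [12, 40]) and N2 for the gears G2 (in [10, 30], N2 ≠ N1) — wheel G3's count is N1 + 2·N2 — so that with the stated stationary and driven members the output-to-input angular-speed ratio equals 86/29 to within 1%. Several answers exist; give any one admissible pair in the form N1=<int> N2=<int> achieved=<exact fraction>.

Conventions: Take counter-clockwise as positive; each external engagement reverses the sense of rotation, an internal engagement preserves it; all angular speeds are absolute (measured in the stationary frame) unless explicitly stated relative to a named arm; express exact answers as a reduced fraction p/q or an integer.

N1=29 N2=14 achieved=86/29

design class (target 86/29): planetary set
Willis with ω_ring = 0: ω_sun/ω_arm = (N1+N3)/N1; set equal to 86/29  ⇒  N3/N1 = 86/29 − 1 = 57/29
N3 = N1 + 2·N2  ⇒  N2/N1 = (N3/N1 − 1)/2 = (57/29 − 1)/2 = 14/29
smallest multiple with N1 ≥ 12 and N2 ≥ 10: k = 1  ⇒  N1 = 1·29 = 29, N2 = 1·14 = 14 (N1 ≤ 40, N2 ≤ 30, N2 ≠ N1 ✓), N3 = 29 + 2·14 = 57
check: (N1+N3)/N1 with N1 = 29, N3 = 57 gives 86/29; |achieved − target| = 0 ≤ 43/1450 ✓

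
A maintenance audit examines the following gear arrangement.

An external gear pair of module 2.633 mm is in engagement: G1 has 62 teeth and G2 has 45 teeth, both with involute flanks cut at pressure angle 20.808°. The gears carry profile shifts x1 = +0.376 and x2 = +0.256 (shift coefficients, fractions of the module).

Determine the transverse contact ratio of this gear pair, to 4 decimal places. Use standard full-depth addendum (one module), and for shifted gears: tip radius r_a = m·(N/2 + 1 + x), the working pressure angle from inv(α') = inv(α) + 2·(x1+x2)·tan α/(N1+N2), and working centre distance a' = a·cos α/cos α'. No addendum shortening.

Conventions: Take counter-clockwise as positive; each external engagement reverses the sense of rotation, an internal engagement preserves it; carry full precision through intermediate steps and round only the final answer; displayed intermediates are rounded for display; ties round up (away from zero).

1.6434

recognized (one external pair, fixed centres): single-mesh tooth geometry, m = 2.633, N1 = 62, N2 = 45
base radii: r_b1 = 76.299228, r_b2 = 55.378472
tip radii: r_a1 = 85.246008, r_a2 = 62.549548
inv(α') = inv(20.808°) + 2·(+0.376+0.256)·tan α/(62+45) = 0.02134529  ⇒  α' = 22.44334°
a' = a·cos α / cos α' = 140.8655·cos 20.808°/cos 22.44334° = 142.468631
action lengths: √(r_a1²−r_b1²) = 38.017228, √(r_a2²−r_b2²) = 29.080419
base pitch p_b = π·m·cos α = 7.732293
CR = (38.017228 + 29.080419 − 142.468631·sin 22.44334°)/7.732293 = 1.643425
contact ratio ≈ 1.6434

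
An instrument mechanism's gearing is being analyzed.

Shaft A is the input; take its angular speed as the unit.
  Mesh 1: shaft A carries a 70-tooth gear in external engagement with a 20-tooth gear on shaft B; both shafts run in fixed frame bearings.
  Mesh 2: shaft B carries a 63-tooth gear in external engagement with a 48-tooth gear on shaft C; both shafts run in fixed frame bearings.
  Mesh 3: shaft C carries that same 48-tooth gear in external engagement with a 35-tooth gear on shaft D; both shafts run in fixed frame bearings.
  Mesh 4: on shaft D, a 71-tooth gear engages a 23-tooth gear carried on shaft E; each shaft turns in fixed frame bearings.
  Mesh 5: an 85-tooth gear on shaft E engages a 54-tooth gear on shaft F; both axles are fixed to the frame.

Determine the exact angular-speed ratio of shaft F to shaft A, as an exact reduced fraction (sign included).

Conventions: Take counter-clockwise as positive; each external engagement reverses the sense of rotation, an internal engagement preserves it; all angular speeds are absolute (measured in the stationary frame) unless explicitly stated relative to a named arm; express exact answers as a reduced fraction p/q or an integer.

class = fixed-axis compound train [5 meshes; 5 ratios multiply, 5 sense flips]
mesh 1 [70T→20T]: running ratio 7/2, sense −
mesh 2 [63T→48T]: running ratio 147/32, sense +
mesh 3 [48T→35T]: running ratio 63/10, sense −
mesh 4 [71T→23T]: running ratio 4473/230, sense +
mesh 5 [85T→54T]: running ratio 8449/276, sense −
ω_out/ω_in = -8449/276

-8449/276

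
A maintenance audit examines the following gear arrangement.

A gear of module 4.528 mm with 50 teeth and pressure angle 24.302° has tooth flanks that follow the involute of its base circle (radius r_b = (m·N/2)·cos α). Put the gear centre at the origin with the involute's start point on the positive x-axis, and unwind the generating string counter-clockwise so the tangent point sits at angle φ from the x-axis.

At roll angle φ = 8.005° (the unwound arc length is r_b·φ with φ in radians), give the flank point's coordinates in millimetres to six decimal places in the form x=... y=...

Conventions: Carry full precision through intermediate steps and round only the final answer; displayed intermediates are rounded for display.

x=104.171242 y=0.093605

topology: single-mesh involute geometry — m = 4.528, N = 50
pitch radius r_p = m·N/2 = 4.528·50/2 = 113.200000
base radius r_b = r_p·cos α = 113.200000·cos 24.302° = 103.169225
roll angle φ = 8.005° = 0.13971361 rad
x = r_b·(cos φ + φ·sin φ) = 104.171242
y = r_b·(sin φ − φ·cos φ) = 0.093605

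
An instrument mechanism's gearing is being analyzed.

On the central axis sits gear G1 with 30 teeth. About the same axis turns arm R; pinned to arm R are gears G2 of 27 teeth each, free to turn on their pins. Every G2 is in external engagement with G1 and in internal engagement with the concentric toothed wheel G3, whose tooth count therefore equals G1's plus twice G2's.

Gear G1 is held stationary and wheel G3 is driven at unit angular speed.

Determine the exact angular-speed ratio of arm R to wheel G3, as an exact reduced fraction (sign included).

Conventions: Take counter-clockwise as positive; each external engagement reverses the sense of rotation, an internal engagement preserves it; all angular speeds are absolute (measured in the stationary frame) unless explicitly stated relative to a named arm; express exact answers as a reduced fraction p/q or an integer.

14/19

class = planetary set [G3 = 30+2·27 = 84; Willis about the carrier]
ring teeth: 30 + 2·27 = 84
30(ω_sun−ω_arm) = −84(ω_ring−ω_arm),  ω_sun = 0, ω_ring = 1
30(0−ω_arm) = −84(1−ω_arm)  ⇒  114·ω_arm = 84  ⇒  ω_arm = 14/19
ω_out/ω_in = 14/19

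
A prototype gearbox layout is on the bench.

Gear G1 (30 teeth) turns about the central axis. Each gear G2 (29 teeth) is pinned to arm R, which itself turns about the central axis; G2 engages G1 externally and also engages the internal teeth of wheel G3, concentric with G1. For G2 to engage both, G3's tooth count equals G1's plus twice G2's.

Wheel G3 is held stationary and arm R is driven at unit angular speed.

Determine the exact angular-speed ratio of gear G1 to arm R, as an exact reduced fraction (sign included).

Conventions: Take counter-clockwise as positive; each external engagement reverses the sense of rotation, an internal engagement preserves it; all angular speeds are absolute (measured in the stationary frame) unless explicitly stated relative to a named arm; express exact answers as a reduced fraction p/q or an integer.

59/15

class = planetary set [G3 = 30+2·29 = 88; Willis about the carrier]
ring teeth: 30 + 2·29 = 88
30(ω_sun−ω_arm) = −88(ω_ring−ω_arm),  ω_ring = 0, ω_arm = 1
ω_sun = 1 − (88/30)(0−1) = 59/15
ω_out/ω_in = 59/15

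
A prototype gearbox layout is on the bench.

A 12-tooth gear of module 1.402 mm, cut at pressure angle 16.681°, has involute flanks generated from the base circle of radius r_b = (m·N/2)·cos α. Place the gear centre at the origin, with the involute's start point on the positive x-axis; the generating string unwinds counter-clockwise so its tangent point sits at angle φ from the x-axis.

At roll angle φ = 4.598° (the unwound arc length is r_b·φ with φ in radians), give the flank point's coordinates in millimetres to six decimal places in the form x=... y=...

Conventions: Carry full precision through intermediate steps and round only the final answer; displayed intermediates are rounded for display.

topology: single-mesh involute geometry — m = 1.402, N = 12
pitch radius r_p = m·N/2 = 1.402·12/2 = 8.412000
base radius r_b = r_p·cos α = 8.412000·cos 16.681° = 8.058004
roll angle φ = 4.598° = 0.08025024 rad
x = r_b·(cos φ + φ·sin φ) = 8.083909
y = r_b·(sin φ − φ·cos φ) = 0.001387

x=8.083909 y=0.001387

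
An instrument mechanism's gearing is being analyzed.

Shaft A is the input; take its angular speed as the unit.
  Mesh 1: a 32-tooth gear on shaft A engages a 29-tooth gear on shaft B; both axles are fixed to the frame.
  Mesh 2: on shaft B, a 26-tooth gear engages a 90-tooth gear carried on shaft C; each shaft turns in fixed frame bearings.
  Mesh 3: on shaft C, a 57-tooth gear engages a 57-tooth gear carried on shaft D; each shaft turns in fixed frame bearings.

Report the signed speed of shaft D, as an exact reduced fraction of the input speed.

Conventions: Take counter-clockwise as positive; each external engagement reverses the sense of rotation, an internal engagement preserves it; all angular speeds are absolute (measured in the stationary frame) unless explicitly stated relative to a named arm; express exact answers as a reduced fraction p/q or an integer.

3-mesh fixed-axis compound train (all bearings frame-fixed)
mesh 1 [32T→29T]: |ω|/ω_in = 1×32/29 = 32/29, sense flips to −
mesh 2 [26T→90T]: |ω|/ω_in = (32/29)×26/90 = 416/1305, sense flips to +
mesh 3 [57T→57T]: |ω|/ω_in = (416/1305)×57/57 = 416/1305, sense flips to −
signed output speed (× input speed) = -416/1305

-416/1305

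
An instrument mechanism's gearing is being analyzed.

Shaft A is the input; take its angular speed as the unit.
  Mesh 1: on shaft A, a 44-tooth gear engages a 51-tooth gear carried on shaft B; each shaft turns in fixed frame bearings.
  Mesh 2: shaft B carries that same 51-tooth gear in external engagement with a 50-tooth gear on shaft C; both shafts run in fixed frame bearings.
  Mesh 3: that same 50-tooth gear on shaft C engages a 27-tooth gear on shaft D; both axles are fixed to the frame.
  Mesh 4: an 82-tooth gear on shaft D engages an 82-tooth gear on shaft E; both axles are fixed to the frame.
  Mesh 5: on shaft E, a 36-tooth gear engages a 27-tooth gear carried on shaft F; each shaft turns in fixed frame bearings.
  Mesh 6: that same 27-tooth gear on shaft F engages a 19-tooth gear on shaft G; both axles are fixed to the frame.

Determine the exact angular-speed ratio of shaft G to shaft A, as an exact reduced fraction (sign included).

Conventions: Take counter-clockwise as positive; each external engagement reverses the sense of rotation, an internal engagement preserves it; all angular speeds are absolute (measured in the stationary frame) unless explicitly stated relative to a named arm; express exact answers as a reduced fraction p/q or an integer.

class = fixed-axis compound train [6 meshes; 6 ratios multiply, 6 sense flips]
mesh 1 [44T→51T]: running ratio 44/51, sense −
mesh 2 [51T→50T]: running ratio 22/25, sense +
mesh 3 [50T→27T]: running ratio 44/27, sense −
mesh 4 [82T→82T]: running ratio 44/27, sense +
mesh 5 [36T→27T]: running ratio 176/81, sense −
mesh 6 [27T→19T]: running ratio 176/57, sense +
ω_out/ω_in = 176/57

176/57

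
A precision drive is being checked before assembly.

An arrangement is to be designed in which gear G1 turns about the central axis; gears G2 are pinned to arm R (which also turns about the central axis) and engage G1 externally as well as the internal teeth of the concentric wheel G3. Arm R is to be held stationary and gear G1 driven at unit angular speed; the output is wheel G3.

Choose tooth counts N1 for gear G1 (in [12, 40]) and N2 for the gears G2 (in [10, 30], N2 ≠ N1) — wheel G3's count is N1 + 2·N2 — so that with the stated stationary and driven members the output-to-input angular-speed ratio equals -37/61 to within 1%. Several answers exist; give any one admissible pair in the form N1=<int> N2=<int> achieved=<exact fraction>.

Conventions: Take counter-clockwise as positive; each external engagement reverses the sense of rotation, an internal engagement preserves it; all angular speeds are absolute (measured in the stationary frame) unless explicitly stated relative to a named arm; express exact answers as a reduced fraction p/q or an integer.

planetary set to be sized for -37/61 (Willis relation)
Willis with ω_arm = 0: ω_ring/ω_sun = −N1/N3; set equal to -37/61  ⇒  N3/N1 = −1/(-37/61) = 61/37
N3 = N1 + 2·N2  ⇒  N2/N1 = (N3/N1 − 1)/2 = (61/37 − 1)/2 = 12/37
smallest multiple with N1 ≥ 12 and N2 ≥ 10: k = 1  ⇒  N1 = 1·37 = 37, N2 = 1·12 = 12 (N1 ≤ 40, N2 ≤ 30, N2 ≠ N1 ✓), N3 = 37 + 2·12 = 61
check: −N1/N3 with N1 = 37, N3 = 61 gives -37/61; |achieved − target| = 0 ≤ 37/6100 ✓

N1=37 N2=12 achieved=-37/61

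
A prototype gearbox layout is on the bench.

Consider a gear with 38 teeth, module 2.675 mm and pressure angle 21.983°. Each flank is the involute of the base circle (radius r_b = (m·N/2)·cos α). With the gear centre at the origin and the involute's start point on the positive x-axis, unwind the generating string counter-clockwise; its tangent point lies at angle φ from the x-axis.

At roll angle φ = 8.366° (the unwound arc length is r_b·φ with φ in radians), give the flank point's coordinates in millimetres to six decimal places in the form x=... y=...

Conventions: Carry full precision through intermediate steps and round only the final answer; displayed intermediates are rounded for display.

class = single-mesh tooth geometry [base-circle involute, m = 2.675, 38T]
pitch radius r_p = m·N/2 = 2.675·38/2 = 50.825000
base radius r_b = r_p·cos α = 50.825000·cos 21.983° = 47.129766
roll angle φ = 8.366° = 0.14601425 rad
x = r_b·(cos φ + φ·sin φ) = 47.629499
y = r_b·(sin φ − φ·cos φ) = 0.048802

x=47.629499 y=0.048802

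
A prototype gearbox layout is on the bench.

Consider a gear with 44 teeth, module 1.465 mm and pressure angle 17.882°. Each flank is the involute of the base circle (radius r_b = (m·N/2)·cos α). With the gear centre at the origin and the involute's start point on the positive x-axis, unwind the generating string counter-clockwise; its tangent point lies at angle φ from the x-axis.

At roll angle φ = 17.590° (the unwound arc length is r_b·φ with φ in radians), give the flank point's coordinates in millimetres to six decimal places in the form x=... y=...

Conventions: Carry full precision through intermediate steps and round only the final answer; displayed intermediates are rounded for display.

topology: single-mesh involute geometry — m = 1.465, N = 44
pitch radius r_p = m·N/2 = 1.465·44/2 = 32.230000
base radius r_b = r_p·cos α = 32.230000·cos 17.882° = 30.672998
roll angle φ = 17.590° = 0.30700342 rad
x = r_b·(cos φ + φ·sin φ) = 32.084598
y = r_b·(sin φ − φ·cos φ) = 0.293066

x=32.084598 y=0.293066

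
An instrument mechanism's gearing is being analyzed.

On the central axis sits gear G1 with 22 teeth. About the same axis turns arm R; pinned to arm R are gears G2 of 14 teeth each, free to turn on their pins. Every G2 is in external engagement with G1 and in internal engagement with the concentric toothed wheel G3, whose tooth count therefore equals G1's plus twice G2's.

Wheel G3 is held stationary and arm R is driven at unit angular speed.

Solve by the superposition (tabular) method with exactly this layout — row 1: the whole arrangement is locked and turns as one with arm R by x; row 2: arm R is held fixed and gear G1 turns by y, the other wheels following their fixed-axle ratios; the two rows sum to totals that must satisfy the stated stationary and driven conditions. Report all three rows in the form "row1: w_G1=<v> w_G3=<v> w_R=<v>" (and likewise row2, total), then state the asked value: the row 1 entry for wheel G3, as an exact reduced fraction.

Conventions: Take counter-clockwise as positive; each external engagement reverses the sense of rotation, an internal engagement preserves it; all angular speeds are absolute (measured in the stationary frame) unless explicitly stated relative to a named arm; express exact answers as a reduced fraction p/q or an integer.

row1: w_G1=1 w_G3=1 w_R=1
row2: w_G1=25/11 w_G3=-1 w_R=0
total: w_G1=36/11 w_G3=0 w_R=1
asked value: 1

recognized (axles ride arm R): planetary set, 22/14/50 teeth
superposition row 1 [locked train]: every member turns x
row 2: sun turns y, ring = −(22/50)·y, arm 0
boundary: total ω_ring = x − (22/50)·y = 0 and total ω_arm = x = 1  ⇒  y = 25/11, x = 1
row 2 ring = −(22/50)·25/11 = -1
totals (row 1 + row 2): sun 1 + 25/11 = 36/11, ring 1 + (-1) = 0, arm 1 + 0 = 1
asked cell (row1, ring) = 1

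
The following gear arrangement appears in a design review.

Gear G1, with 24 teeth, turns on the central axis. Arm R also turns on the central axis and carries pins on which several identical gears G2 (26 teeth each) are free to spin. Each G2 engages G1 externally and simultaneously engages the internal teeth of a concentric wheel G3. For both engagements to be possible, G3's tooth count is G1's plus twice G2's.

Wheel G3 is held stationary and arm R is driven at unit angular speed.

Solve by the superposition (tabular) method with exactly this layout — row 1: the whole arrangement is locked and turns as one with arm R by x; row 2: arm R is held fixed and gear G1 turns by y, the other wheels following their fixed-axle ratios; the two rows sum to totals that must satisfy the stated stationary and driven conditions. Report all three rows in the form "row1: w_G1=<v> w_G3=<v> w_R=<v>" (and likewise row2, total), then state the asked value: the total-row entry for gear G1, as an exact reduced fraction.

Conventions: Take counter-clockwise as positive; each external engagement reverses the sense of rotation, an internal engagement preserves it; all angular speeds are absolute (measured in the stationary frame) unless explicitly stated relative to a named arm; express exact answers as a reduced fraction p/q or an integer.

row1: w_G1=1 w_G3=1 w_R=1
row2: w_G1=19/6 w_G3=-1 w_R=0
total: w_G1=25/6 w_G3=0 w_R=1
asked value: 25/6

topology: planetary set — G1 24T / G2 26T / G3 76T, arm = carrier (Willis)
row 1 — lock + rotate with arm: ω_sun = ω_ring = ω_arm = x
superposition row 2 [arm held]: sun y, ring −(24/76)·y, arm 0
boundary: total ω_ring = x − (24/76)·y = 0 and total ω_arm = x = 1  ⇒  y = 19/6, x = 1
row 2 ring = −(24/76)·19/6 = -1
totals (row 1 + row 2): sun 1 + 19/6 = 25/6, ring 1 + (-1) = 0, arm 1 + 0 = 1
asked cell (total, sun) = 25/6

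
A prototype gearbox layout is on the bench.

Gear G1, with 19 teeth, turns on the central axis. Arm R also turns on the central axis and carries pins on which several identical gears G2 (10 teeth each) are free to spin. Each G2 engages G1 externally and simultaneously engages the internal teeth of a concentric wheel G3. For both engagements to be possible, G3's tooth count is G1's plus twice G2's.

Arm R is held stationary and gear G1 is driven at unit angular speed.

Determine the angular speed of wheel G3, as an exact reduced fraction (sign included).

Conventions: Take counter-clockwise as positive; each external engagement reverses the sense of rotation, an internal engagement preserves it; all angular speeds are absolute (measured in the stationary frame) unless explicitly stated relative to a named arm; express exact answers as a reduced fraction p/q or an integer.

topology: planetary set — G1 19T / G2 10T / G3 39T, arm = carrier (Willis)
ring teeth: 19 + 2·10 = 39
19(ω_sun−ω_arm) = −39(ω_ring−ω_arm),  ω_arm = 0, ω_sun = 1
ω_ring = 0 − (19/39)(1−0) = -19/39
exact speed ratio = -19/39

-19/39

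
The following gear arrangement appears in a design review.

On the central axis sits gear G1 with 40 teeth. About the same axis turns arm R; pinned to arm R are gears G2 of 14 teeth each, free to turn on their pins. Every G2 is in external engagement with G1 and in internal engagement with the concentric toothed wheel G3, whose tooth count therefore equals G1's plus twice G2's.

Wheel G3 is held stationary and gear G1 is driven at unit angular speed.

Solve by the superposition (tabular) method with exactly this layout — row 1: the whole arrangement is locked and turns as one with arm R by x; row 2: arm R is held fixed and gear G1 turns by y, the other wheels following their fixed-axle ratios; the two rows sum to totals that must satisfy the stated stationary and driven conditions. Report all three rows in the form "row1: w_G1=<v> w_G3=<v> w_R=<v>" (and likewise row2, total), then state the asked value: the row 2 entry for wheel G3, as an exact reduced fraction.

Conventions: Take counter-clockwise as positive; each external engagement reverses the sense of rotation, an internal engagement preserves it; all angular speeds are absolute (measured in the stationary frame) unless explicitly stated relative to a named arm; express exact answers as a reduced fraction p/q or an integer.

row1: w_G1=10/27 w_G3=10/27 w_R=10/27
row2: w_G1=17/27 w_G3=-10/27 w_R=0
total: w_G1=1 w_G3=0 w_R=10/27
asked value: -10/27

topology: planetary set — G1 40T / G2 14T / G3 68T, arm = carrier (Willis)
row 1: whole set turns with the arm by x
row 2: sun turns y, ring = −(40/68)·y, arm 0
boundary: total ω_ring = x − (40/68)·y = 0 and total ω_sun = x + y = 1  ⇒  y = 17/27, x = 10/27
row 2 ring = −(40/68)·17/27 = -10/27
totals (row 1 + row 2): sun 10/27 + 17/27 = 1, ring 10/27 + (-10/27) = 0, arm 10/27 + 0 = 10/27
asked cell (row2, ring) = -10/27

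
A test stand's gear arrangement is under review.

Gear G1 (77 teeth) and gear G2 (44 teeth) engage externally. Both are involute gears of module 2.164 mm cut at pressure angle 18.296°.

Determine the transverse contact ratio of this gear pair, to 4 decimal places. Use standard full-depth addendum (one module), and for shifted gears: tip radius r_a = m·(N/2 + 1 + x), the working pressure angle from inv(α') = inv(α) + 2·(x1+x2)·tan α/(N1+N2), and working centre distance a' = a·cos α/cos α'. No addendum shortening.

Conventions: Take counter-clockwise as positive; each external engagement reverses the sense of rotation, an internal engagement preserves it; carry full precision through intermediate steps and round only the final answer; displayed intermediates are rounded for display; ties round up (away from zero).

topology: single-mesh involute geometry — m = 2.164, 77T/44T pair
base radii: r_b1 = 79.102260, r_b2 = 45.201292
tip radii: r_a1 = 85.478000, r_a2 = 49.772000
no profile shift: α' = α, a' = a
action lengths: √(r_a1²−r_b1²) = 32.393223, √(r_a2²−r_b2²) = 20.834952
base pitch p_b = π·m·cos α = 6.454729
CR = (32.393223 + 20.834952 − 130.922000·sin 18.29600°)/6.454729 = 1.878984
contact ratio ≈ 1.8790

1.8790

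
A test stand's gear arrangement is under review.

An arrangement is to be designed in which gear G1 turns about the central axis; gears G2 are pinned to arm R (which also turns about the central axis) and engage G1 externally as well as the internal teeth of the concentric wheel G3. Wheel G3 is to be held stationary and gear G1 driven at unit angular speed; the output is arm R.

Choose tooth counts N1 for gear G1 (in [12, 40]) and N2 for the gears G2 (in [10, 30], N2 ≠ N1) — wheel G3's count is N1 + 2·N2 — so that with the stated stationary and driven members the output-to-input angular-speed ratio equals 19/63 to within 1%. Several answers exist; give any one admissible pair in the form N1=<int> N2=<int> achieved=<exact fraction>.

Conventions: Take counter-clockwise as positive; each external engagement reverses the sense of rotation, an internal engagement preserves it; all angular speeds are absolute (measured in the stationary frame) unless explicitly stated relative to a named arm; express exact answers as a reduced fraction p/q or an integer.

N1=38 N2=25 achieved=19/63

topology: planetary set — design target 19/63, arm = carrier (Willis)
Willis with ω_ring = 0: ω_arm/ω_sun = N1/(N1+N3); set equal to 19/63  ⇒  N3/N1 = 1/(19/63) − 1 = 44/19
N3 = N1 + 2·N2  ⇒  N2/N1 = (N3/N1 − 1)/2 = (44/19 − 1)/2 = 25/38
smallest multiple with N1 ≥ 12 and N2 ≥ 10: k = 1  ⇒  N1 = 1·38 = 38, N2 = 1·25 = 25 (N1 ≤ 40, N2 ≤ 30, N2 ≠ N1 ✓), N3 = 38 + 2·25 = 88
check: N1/(N1+N3) with N1 = 38, N3 = 88 gives 19/63; |achieved − target| = 0 ≤ 19/6300 ✓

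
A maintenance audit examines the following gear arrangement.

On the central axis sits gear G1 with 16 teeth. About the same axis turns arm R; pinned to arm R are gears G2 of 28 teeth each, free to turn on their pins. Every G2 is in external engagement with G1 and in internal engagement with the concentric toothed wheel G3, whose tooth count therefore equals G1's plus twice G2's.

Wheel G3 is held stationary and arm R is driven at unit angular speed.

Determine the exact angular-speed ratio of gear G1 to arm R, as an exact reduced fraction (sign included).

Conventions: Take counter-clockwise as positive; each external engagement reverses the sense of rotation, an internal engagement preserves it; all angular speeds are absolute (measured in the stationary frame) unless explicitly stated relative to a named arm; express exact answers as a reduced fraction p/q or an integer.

planetary set (16T centre, 28T on arm, 72T internal) — Willis relation
ring teeth: 16 + 2·28 = 72
16(ω_sun−ω_arm) = −72(ω_ring−ω_arm),  ω_ring = 0, ω_arm = 1
ω_sun = 1 − (72/16)(0−1) = 11/2
ω_out/ω_in = 11/2

11/2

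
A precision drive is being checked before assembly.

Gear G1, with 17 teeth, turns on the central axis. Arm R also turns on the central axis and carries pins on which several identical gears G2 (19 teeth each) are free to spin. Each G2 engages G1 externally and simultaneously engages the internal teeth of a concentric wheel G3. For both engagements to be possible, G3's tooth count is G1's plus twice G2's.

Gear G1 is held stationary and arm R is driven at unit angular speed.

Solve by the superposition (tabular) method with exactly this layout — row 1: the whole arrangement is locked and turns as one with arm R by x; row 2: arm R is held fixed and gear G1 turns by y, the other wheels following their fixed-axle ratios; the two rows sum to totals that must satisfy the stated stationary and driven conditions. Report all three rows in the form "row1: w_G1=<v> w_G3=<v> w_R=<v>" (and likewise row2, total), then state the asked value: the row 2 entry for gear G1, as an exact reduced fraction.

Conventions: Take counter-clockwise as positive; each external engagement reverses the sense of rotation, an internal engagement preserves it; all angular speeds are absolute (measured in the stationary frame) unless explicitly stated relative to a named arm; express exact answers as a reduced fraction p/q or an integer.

topology: planetary set — G1 17T / G2 19T / G3 55T, arm = carrier (Willis)
row 1 (train locked, turned with arm): all members turn x
row 2: sun turns y, ring = −(17/55)·y, arm 0
boundary: total ω_sun = x + y = 0 and total ω_arm = x = 1  ⇒  y = -1, x = 1
row 2 ring = −(17/55)·(-1) = 17/55
totals (row 1 + row 2): sun 1 + (-1) = 0, ring 1 + 17/55 = 72/55, arm 1 + 0 = 1
asked cell (row2, sun) = -1

row1: w_G1=1 w_G3=1 w_R=1
row2: w_G1=-1 w_G3=17/55 w_R=0
total: w_G1=0 w_G3=72/55 w_R=1
asked value: -1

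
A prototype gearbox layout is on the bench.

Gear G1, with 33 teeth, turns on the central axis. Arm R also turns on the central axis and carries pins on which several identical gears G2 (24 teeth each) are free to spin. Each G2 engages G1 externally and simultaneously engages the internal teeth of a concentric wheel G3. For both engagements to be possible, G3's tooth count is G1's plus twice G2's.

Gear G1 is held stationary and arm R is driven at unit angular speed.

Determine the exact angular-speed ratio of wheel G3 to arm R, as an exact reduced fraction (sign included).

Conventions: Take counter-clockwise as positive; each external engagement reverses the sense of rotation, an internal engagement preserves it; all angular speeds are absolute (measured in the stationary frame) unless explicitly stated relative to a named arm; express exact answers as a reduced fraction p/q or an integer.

topology: planetary set — G1 33T / G2 24T / G3 81T, arm = carrier (Willis)
ring teeth: 33 + 2·24 = 81
33(ω_sun−ω_arm) = −81(ω_ring−ω_arm),  ω_sun = 0, ω_arm = 1
ω_ring = 1 − (33/81)(0−1) = 38/27
ω_out/ω_in = 38/27

38/27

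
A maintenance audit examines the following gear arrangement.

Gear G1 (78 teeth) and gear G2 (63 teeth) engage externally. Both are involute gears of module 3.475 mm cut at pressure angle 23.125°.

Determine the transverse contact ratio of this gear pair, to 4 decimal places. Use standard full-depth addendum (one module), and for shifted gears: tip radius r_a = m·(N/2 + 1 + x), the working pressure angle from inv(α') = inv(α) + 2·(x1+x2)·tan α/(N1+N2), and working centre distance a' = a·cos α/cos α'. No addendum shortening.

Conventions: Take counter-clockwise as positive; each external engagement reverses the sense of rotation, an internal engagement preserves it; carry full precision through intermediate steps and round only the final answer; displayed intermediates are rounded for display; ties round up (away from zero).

recognized (one external pair, fixed centres): single-mesh tooth geometry, m = 3.475, N1 = 78, N2 = 63
base radii: r_b1 = 124.635596, r_b2 = 100.667212
tip radii: r_a1 = 139.000000, r_a2 = 112.937500
no profile shift: α' = α, a' = a
action lengths: √(r_a1²−r_b1²) = 61.538347, √(r_a2²−r_b2²) = 51.195618
base pitch p_b = π·m·cos α = 10.039853
CR = (61.538347 + 51.195618 − 244.987500·sin 23.12500°)/10.039853 = 1.645239
contact ratio ≈ 1.6452

1.6452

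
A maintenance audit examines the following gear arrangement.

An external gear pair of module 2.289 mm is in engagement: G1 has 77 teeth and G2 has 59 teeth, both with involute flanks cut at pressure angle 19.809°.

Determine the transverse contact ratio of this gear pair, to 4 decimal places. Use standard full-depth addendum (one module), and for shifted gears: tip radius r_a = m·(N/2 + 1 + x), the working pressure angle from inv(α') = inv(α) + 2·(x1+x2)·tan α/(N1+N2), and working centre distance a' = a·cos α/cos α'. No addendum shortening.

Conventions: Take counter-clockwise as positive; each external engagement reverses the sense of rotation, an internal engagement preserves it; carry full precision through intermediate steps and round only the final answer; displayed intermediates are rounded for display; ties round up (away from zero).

1.8127

recognized (one external pair, fixed centres): single-mesh tooth geometry, m = 2.289, N1 = 77, N2 = 59
base radii: r_b1 = 82.911839, r_b2 = 63.529851
tip radii: r_a1 = 90.415500, r_a2 = 69.814500
no profile shift: α' = α, a' = a
action lengths: √(r_a1²−r_b1²) = 36.063688, √(r_a2²−r_b2²) = 28.948618
base pitch p_b = π·m·cos α = 6.765590
CR = (36.063688 + 28.948618 − 155.652000·sin 19.80900°)/6.765590 = 1.812712
contact ratio ≈ 1.8127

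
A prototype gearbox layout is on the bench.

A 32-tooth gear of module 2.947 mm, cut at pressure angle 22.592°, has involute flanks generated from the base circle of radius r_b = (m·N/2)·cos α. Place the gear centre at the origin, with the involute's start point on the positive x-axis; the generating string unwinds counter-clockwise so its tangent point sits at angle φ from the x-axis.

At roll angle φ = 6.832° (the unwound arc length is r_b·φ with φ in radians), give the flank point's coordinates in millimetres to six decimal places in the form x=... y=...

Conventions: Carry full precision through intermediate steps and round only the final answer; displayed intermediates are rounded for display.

topology: single-mesh involute geometry — m = 2.947, N = 32
pitch radius r_p = m·N/2 = 2.947·32/2 = 47.152000
base radius r_b = r_p·cos α = 47.152000·cos 22.592° = 43.533738
roll angle φ = 6.832° = 0.11924089 rad
x = r_b·(cos φ + φ·sin φ) = 43.842128
y = r_b·(sin φ − φ·cos φ) = 0.024568

x=43.842128 y=0.024568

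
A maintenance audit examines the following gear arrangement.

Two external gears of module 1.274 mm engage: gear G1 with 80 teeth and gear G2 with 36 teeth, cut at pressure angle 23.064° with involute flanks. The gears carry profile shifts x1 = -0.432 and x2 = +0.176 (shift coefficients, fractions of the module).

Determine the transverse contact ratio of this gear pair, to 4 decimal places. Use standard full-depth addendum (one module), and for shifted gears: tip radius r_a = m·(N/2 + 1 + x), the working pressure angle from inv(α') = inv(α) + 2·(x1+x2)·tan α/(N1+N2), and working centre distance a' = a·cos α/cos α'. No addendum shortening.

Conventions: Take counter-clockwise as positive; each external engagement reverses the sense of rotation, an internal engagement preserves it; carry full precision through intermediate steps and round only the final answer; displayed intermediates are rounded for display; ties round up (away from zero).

topology: single-mesh involute geometry — m = 1.274, 80T/36T pair
base radii: r_b1 = 46.886657, r_b2 = 21.098995
tip radii: r_a1 = 51.683632, r_a2 = 24.430224
inv(α') = inv(23.064°) + 2·(-0.432+0.176)·tan α/(80+36) = 0.02137161  ⇒  α' = 22.45218°
a' = a·cos α / cos α' = 73.8920·cos 23.064°/cos 22.45218° = 73.561732
action lengths: √(r_a1²−r_b1²) = 21.744867, √(r_a2²−r_b2²) = 12.315366
base pitch p_b = π·m·cos α = 3.682469
CR = (21.744867 + 12.315366 − 73.561732·sin 22.45218°)/3.682469 = 1.620139
contact ratio ≈ 1.6201

1.6201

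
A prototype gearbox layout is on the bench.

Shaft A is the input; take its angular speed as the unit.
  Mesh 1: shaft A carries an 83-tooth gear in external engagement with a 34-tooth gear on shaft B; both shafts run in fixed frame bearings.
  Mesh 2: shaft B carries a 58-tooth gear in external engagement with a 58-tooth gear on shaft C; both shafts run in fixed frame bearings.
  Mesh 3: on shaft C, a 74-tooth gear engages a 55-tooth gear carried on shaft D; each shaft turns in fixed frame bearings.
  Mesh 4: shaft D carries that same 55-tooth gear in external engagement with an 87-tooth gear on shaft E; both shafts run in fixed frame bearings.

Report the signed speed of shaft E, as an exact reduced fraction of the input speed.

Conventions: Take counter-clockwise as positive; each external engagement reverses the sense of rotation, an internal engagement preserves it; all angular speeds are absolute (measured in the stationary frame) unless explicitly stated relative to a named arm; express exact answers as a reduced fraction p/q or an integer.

4-mesh fixed-axis compound train (all bearings frame-fixed)
mesh 1 [83T→34T]: |ω|/ω_in = 1×83/34 = 83/34, sense flips to −
mesh 2 [58T→58T]: |ω|/ω_in = (83/34)×58/58 = 83/34, sense flips to +
mesh 3 [74T→55T]: |ω|/ω_in = (83/34)×74/55 = 3071/935, sense flips to −
mesh 4 [55T→87T]: |ω|/ω_in = (3071/935)×55/87 = 3071/1479, sense flips to +
signed output speed (× input speed) = 3071/1479

3071/1479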